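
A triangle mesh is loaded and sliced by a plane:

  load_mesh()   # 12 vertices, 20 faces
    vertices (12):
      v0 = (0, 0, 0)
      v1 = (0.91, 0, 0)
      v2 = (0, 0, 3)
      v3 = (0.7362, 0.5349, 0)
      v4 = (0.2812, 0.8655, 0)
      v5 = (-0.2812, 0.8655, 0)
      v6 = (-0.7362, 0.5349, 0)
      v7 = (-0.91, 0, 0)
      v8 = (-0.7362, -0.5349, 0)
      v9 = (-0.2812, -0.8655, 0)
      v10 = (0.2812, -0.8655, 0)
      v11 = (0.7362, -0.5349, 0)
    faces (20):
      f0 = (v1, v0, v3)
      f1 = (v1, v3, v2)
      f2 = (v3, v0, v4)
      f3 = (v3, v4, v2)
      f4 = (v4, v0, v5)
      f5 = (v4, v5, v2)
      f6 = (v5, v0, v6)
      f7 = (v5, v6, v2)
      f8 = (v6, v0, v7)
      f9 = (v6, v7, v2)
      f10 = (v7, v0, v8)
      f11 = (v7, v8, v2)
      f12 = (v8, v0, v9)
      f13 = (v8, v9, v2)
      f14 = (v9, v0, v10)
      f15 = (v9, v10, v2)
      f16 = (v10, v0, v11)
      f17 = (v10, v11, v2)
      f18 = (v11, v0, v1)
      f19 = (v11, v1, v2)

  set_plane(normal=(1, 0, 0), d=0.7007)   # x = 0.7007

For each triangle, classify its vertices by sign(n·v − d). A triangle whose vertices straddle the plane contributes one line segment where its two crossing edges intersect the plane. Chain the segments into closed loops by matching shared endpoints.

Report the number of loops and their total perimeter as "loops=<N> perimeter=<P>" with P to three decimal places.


loops=1 perimeter=2.921

Straddling triangles (8 of 20):
  (v1,v0,v3) [+-+] → (0.7007, 0, 0)–(0.7007, 0.509107, 0)  len=0.5091
  (v1,v3,v2) [++-] → (0.7007, 0.509107, 0.144662)–(0.7007, 0, 0.69)  len=0.7460
  (v3,v0,v4) [+--] → (0.7007, 0.509107, 0)–(0.7007, 0.560694, 0)  len=0.0516
  (v3,v4,v2) [+--] → (0.7007, 0.560694, 0)–(0.7007, 0.509107, 0.144662)  len=0.1536
  (v10,v0,v11) [--+] → (0.7007, -0.509107, 0)–(0.7007, -0.560694, 0)  len=0.0516
  (v10,v11,v2) [-+-] → (0.7007, -0.560694, 0)–(0.7007, -0.509107, 0.144662)  len=0.1536
  (v11,v0,v1) [+-+] → (0.7007, -0.509107, 0)–(0.7007, 0, 0)  len=0.5091
  (v11,v1,v2) [++-] → (0.7007, 0, 0.69)–(0.7007, -0.509107, 0.144662)  len=0.7460

Chained into 1 loop(s):
  loop 1: 8 segments, perimeter = 2.9206
Total perimeter = 2.921


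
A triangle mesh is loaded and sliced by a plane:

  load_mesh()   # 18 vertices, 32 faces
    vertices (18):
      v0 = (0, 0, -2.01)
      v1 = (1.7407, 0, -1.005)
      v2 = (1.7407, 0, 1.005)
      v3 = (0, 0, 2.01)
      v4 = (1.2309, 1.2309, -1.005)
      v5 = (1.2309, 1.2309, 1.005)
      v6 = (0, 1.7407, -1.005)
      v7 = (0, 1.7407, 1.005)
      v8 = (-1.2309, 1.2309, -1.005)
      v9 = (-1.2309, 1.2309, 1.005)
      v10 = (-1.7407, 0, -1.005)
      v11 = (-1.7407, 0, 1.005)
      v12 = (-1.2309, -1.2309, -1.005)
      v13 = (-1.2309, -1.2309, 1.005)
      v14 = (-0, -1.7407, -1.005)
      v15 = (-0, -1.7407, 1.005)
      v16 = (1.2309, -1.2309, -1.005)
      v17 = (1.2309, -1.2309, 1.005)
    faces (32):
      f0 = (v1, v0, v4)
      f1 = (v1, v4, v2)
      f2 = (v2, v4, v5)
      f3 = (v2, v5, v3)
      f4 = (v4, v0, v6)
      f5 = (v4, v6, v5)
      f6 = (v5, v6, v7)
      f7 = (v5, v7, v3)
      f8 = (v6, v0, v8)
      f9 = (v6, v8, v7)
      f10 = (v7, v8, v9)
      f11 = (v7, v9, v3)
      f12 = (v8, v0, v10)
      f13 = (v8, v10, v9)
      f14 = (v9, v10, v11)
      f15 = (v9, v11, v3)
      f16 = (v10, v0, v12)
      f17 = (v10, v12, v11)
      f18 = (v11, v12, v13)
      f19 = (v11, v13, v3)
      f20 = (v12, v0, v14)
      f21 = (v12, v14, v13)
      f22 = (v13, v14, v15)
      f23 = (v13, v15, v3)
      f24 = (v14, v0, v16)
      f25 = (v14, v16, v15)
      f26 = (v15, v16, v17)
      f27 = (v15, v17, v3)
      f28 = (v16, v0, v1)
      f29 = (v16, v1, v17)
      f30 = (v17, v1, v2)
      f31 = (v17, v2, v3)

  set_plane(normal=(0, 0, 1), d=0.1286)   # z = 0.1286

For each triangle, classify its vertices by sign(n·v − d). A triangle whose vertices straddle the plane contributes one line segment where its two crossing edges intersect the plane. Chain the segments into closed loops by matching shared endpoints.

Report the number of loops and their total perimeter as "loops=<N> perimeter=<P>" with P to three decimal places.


Straddling triangles (16 of 32):
  (v1,v4,v2) [--+] → (1.51842, 0.536697, 0.1286)–(1.7407, 0, 0.1286)  len=0.5809
  (v2,v4,v5) [+-+] → (1.51842, 0.536697, 0.1286)–(1.2309, 1.2309, 0.1286)  len=0.7514
  (v4,v6,v5) [--+] → (0.694203, 1.45318, 0.1286)–(1.2309, 1.2309, 0.1286)  len=0.5809
  (v5,v6,v7) [+-+] → (0.694203, 1.45318, 0.1286)–(0, 1.7407, 0.1286)  len=0.7514
  (v6,v8,v7) [--+] → (-0.536697, 1.51842, 0.1286)–(0, 1.7407, 0.1286)  len=0.5809
  (v7,v8,v9) [+-+] → (-0.536697, 1.51842, 0.1286)–(-1.2309, 1.2309, 0.1286)  len=0.7514
  (v8,v10,v9) [--+] → (-1.45318, 0.694203, 0.1286)–(-1.2309, 1.2309, 0.1286)  len=0.5809
  (v9,v10,v11) [+-+] → (-1.45318, 0.694203, 0.1286)–(-1.7407, 0, 0.1286)  len=0.7514
  (v10,v12,v11) [--+] → (-1.51842, -0.536697, 0.1286)–(-1.7407, 0, 0.1286)  len=0.5809
  (v11,v12,v13) [+-+] → (-1.51842, -0.536697, 0.1286)–(-1.2309, -1.2309, 0.1286)  len=0.7514
  (v12,v14,v13) [--+] → (-0.694203, -1.45318, 0.1286)–(-1.2309, -1.2309, 0.1286)  len=0.5809
  (v13,v14,v15) [+-+] → (-0.694203, -1.45318, 0.1286)–(0, -1.7407, 0.1286)  len=0.7514
  (v14,v16,v15) [--+] → (0.536697, -1.51842, 0.1286)–(0, -1.7407, 0.1286)  len=0.5809
  (v15,v16,v17) [+-+] → (0.536697, -1.51842, 0.1286)–(1.2309, -1.2309, 0.1286)  len=0.7514
  (v16,v1,v17) [--+] → (1.45318, -0.694203, 0.1286)–(1.2309, -1.2309, 0.1286)  len=0.5809
  (v17,v1,v2) [+-+] → (1.45318, -0.694203, 0.1286)–(1.7407, 0, 0.1286)  len=0.7514

Chained into 1 loop(s):
  loop 1: 16 segments, perimeter = 10.6584
Total perimeter = 10.658

loops=1 perimeter=10.658


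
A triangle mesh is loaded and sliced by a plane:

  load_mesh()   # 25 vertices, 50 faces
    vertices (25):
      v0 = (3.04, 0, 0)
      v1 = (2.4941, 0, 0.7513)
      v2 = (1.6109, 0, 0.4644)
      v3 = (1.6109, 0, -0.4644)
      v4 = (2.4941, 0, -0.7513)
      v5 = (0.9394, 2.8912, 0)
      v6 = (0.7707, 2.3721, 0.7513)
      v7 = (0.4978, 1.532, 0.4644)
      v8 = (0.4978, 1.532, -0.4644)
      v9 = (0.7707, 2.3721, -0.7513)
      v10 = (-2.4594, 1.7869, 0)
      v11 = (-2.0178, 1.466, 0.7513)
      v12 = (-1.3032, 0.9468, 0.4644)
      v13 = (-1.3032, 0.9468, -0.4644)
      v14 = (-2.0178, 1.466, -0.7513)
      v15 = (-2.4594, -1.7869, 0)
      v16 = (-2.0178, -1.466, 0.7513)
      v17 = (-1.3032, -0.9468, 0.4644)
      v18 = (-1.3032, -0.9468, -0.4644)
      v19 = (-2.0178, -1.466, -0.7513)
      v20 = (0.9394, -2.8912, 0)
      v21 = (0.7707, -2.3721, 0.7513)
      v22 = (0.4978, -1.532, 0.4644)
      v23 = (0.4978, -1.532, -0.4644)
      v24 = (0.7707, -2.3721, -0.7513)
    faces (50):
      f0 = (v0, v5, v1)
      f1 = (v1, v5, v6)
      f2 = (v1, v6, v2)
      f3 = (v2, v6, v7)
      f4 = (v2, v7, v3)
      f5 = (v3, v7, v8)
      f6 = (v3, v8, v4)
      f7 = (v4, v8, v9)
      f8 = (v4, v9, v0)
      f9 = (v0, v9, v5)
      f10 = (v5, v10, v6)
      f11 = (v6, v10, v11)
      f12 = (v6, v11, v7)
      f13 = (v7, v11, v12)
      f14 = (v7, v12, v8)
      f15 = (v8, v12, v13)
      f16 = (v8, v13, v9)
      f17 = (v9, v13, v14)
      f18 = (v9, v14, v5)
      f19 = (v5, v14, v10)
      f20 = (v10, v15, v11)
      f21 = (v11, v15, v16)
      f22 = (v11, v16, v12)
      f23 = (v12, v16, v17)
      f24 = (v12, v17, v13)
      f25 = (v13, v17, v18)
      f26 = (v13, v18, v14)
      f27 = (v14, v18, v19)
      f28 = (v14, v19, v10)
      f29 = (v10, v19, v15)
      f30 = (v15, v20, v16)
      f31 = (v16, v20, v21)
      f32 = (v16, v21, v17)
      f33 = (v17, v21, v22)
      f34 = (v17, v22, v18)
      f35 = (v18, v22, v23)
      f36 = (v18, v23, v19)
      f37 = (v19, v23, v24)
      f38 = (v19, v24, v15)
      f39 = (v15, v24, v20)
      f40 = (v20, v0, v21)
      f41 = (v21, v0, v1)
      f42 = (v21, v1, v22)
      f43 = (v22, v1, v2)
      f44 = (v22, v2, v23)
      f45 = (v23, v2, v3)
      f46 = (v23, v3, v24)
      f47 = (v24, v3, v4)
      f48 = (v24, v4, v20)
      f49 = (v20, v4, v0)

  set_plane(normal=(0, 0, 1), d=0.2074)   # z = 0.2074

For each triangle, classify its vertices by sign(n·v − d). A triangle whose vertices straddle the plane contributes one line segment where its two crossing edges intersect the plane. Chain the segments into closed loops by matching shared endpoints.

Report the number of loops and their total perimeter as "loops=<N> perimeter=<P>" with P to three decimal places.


Straddling triangles (20 of 50):
  (v0,v5,v1) [--+] → (1.36858, 2.09307, 0.2074)–(2.8893, 0, 0.2074)  len=2.5872
  (v1,v5,v6) [+-+] → (1.36858, 2.09307, 0.2074)–(0.89283, 2.7479, 0.2074)  len=0.8094
  (v2,v7,v3) [++-] → (0.805796, 1.10809, 0.2074)–(1.6109, 0, 0.2074)  len=1.3697
  (v3,v7,v8) [-+-] → (0.805796, 1.10809, 0.2074)–(0.4978, 1.532, 0.2074)  len=0.5240
  (v5,v10,v6) [--+] → (-1.56772, 1.94845, 0.2074)–(0.89283, 2.7479, 0.2074)  len=2.5872
  (v6,v10,v11) [+-+] → (-1.56772, 1.94845, 0.2074)–(-2.33749, 1.69831, 0.2074)  len=0.8094
  (v7,v12,v8) [++-] → (-0.804861, 1.10873, 0.2074)–(0.4978, 1.532, 0.2074)  len=1.3697
  (v8,v12,v13) [-+-] → (-0.804861, 1.10873, 0.2074)–(-1.3032, 0.9468, 0.2074)  len=0.5240
  (v10,v15,v11) [--+] → (-2.33749, -0.888921, 0.2074)–(-2.33749, 1.69831, 0.2074)  len=2.5872
  (v11,v15,v16) [+-+] → (-2.33749, -0.888921, 0.2074)–(-2.33749, -1.69831, 0.2074)  len=0.8094
  (v12,v17,v13) [++-] → (-1.3032, -0.422839, 0.2074)–(-1.3032, 0.9468, 0.2074)  len=1.3696
  (v13,v17,v18) [-+-] → (-1.3032, -0.422839, 0.2074)–(-1.3032, -0.9468, 0.2074)  len=0.5240
  (v15,v20,v16) [--+] → (0.123051, -2.49777, 0.2074)–(-2.33749, -1.69831, 0.2074)  len=2.5872
  (v16,v20,v21) [+-+] → (0.123051, -2.49777, 0.2074)–(0.89283, -2.7479, 0.2074)  len=0.8094
  (v17,v22,v18) [++-] → (-0.000538717, -1.37007, 0.2074)–(-1.3032, -0.9468, 0.2074)  len=1.3697
  (v18,v22,v23) [-+-] → (-0.000538717, -1.37007, 0.2074)–(0.4978, -1.532, 0.2074)  len=0.5240
  (v20,v0,v21) [--+] → (2.41355, -0.65483, 0.2074)–(0.89283, -2.7479, 0.2074)  len=2.5872
  (v21,v0,v1) [+-+] → (2.41355, -0.65483, 0.2074)–(2.8893, 0, 0.2074)  len=0.8094
  (v22,v2,v23) [++-] → (1.3029, -0.423906, 0.2074)–(0.4978, -1.532, 0.2074)  len=1.3697
  (v23,v2,v3) [-+-] → (1.3029, -0.423906, 0.2074)–(1.6109, 0, 0.2074)  len=0.5240

Chained into 2 loop(s):
  loop 1: 10 segments, perimeter = 16.9829
  loop 2: 10 segments, perimeter = 9.4683
Total perimeter = 26.451

loops=2 perimeter=26.451


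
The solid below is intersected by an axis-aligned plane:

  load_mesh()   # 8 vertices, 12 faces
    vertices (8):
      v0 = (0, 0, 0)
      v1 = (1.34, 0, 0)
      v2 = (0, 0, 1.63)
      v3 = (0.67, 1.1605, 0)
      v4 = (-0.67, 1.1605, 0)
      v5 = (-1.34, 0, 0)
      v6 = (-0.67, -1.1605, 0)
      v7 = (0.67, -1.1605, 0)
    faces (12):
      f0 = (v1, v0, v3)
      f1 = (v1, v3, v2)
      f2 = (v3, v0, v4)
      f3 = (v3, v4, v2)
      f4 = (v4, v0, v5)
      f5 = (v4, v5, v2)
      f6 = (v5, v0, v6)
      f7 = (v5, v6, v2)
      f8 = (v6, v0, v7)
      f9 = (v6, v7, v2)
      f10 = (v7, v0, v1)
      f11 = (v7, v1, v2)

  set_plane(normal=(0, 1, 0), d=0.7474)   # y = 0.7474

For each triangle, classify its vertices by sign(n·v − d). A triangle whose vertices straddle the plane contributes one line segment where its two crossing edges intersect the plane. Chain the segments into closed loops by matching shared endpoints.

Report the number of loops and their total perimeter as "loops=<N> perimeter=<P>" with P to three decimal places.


Straddling triangles (6 of 12):
  (v1,v0,v3) [--+] → (0.431502, 0.7474, 0)–(0.908498, 0.7474, 0)  len=0.4770
  (v1,v3,v2) [-+-] → (0.908498, 0.7474, 0)–(0.431502, 0.7474, 0.580227)  len=0.7511
  (v3,v0,v4) [+-+] → (0.431502, 0.7474, 0)–(-0.431502, 0.7474, 0)  len=0.8630
  (v3,v4,v2) [++-] → (-0.431502, 0.7474, 0.580227)–(0.431502, 0.7474, 0.580227)  len=0.8630
  (v4,v0,v5) [+--] → (-0.431502, 0.7474, 0)–(-0.908498, 0.7474, 0)  len=0.4770
  (v4,v5,v2) [+--] → (-0.908498, 0.7474, 0)–(-0.431502, 0.7474, 0.580227)  len=0.7511

Chained into 1 loop(s):
  loop 1: 6 segments, perimeter = 4.1822
Total perimeter = 4.182

loops=1 perimeter=4.182


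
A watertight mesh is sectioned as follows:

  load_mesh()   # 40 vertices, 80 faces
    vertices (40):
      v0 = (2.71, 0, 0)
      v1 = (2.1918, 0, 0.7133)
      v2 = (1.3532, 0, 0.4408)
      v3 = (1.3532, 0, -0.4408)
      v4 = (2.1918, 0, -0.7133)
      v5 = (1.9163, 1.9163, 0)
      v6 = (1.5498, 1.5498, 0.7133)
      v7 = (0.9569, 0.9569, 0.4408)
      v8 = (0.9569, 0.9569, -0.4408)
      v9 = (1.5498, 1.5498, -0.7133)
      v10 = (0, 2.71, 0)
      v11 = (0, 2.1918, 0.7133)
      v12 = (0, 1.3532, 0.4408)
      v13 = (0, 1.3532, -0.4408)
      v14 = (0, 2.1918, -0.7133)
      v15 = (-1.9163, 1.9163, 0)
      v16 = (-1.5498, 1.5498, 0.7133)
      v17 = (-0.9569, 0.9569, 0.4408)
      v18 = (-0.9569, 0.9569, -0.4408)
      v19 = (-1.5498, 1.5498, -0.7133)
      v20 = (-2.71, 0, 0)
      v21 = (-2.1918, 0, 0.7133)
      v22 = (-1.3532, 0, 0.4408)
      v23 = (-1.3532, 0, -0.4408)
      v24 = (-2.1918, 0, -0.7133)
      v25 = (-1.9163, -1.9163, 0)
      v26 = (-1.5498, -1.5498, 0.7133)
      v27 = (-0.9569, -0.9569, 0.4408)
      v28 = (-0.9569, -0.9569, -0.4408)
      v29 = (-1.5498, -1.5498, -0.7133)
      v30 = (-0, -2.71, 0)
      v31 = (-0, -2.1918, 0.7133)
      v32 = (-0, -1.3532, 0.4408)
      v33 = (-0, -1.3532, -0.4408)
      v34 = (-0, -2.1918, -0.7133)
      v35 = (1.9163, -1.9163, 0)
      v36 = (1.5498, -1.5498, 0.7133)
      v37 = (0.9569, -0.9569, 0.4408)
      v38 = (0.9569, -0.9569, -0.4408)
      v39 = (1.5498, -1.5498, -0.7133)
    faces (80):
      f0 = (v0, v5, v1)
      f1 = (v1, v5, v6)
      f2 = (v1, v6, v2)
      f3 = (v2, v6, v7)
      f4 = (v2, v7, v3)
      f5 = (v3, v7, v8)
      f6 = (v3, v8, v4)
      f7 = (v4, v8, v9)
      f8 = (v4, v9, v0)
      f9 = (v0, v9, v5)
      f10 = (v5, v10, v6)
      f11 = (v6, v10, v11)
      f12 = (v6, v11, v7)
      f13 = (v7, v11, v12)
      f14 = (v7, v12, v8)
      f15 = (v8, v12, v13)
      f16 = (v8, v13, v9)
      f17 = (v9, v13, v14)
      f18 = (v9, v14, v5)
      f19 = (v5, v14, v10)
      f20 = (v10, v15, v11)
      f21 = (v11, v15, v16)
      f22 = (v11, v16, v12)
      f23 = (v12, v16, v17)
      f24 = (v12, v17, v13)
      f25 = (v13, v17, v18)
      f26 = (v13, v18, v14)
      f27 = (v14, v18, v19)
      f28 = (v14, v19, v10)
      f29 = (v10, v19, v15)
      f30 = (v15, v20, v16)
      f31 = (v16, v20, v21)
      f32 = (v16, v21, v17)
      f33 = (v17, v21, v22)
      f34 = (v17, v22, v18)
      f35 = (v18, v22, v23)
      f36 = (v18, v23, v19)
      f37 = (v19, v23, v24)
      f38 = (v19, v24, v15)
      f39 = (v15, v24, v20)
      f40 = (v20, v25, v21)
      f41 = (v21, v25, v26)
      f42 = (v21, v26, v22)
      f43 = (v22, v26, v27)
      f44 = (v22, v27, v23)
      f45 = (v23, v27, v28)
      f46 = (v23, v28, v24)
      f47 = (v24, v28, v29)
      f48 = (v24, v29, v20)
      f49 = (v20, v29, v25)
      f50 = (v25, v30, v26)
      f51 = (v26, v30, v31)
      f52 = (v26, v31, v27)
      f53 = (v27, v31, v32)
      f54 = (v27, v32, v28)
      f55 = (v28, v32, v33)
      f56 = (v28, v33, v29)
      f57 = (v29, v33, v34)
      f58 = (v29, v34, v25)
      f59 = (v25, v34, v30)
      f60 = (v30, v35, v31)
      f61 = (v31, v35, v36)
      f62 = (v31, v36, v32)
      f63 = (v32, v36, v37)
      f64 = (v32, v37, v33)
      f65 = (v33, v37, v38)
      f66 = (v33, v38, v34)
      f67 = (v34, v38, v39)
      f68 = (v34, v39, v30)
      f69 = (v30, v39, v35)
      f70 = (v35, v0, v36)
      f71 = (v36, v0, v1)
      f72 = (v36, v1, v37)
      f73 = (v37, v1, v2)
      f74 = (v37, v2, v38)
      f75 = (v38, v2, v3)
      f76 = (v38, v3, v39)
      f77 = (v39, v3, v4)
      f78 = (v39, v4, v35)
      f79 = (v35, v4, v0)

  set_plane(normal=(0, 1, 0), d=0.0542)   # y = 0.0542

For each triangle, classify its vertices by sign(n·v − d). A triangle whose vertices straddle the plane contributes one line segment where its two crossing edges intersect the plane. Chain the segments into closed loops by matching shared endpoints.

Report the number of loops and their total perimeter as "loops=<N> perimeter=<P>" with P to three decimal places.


loops=2 perimeter=8.817

Straddling triangles (20 of 80):
  (v0,v5,v1) [-+-] → (2.68755, 0.0542, 0)–(2.18401, 0.0542, 0.693125)  len=0.8567
  (v1,v5,v6) [-++] → (2.18401, 0.0542, 0.693125)–(2.16935, 0.0542, 0.7133)  len=0.0249
  (v1,v6,v2) [-+-] → (2.16935, 0.0542, 0.7133)–(1.36008, 0.0542, 0.45033)  len=0.8509
  (v2,v6,v7) [-++] → (1.36008, 0.0542, 0.45033)–(1.33075, 0.0542, 0.4408)  len=0.0308
  (v2,v7,v3) [-+-] → (1.33075, 0.0542, 0.4408)–(1.33075, 0.0542, -0.390865)  len=0.8317
  (v3,v7,v8) [-++] → (1.33075, 0.0542, -0.390865)–(1.33075, 0.0542, -0.4408)  len=0.0499
  (v3,v8,v4) [-+-] → (1.33075, 0.0542, -0.4408)–(2.12185, 0.0542, -0.697865)  len=0.8318
  (v4,v8,v9) [-++] → (2.12185, 0.0542, -0.697865)–(2.16935, 0.0542, -0.7133)  len=0.0499
  (v4,v9,v0) [-+-] → (2.16935, 0.0542, -0.7133)–(2.66943, 0.0542, -0.0249457)  len=0.8508
  (v0,v9,v5) [-++] → (2.66943, 0.0542, -0.0249457)–(2.68755, 0.0542, 0)  len=0.0308
  (v15,v20,v16) [+-+] → (-2.68755, 0.0542, 0)–(-2.66943, 0.0542, 0.0249457)  len=0.0308
  (v16,v20,v21) [+--] → (-2.66943, 0.0542, 0.0249457)–(-2.16935, 0.0542, 0.7133)  len=0.8508
  (v16,v21,v17) [+-+] → (-2.16935, 0.0542, 0.7133)–(-2.12185, 0.0542, 0.697865)  len=0.0499
  (v17,v21,v22) [+--] → (-2.12185, 0.0542, 0.697865)–(-1.33075, 0.0542, 0.4408)  len=0.8318
  (v17,v22,v18) [+-+] → (-1.33075, 0.0542, 0.4408)–(-1.33075, 0.0542, 0.390865)  len=0.0499
  (v18,v22,v23) [+--] → (-1.33075, 0.0542, 0.390865)–(-1.33075, 0.0542, -0.4408)  len=0.8317
  (v18,v23,v19) [+-+] → (-1.33075, 0.0542, -0.4408)–(-1.36008, 0.0542, -0.45033)  len=0.0308
  (v19,v23,v24) [+--] → (-1.36008, 0.0542, -0.45033)–(-2.16935, 0.0542, -0.7133)  len=0.8509
  (v19,v24,v15) [+-+] → (-2.16935, 0.0542, -0.7133)–(-2.18401, 0.0542, -0.693125)  len=0.0249
  (v15,v24,v20) [+--] → (-2.18401, 0.0542, -0.693125)–(-2.68755, 0.0542, 0)  len=0.8567

Chained into 2 loop(s):
  loop 1: 10 segments, perimeter = 4.4084
  loop 2: 10 segments, perimeter = 4.4084
Total perimeter = 8.817


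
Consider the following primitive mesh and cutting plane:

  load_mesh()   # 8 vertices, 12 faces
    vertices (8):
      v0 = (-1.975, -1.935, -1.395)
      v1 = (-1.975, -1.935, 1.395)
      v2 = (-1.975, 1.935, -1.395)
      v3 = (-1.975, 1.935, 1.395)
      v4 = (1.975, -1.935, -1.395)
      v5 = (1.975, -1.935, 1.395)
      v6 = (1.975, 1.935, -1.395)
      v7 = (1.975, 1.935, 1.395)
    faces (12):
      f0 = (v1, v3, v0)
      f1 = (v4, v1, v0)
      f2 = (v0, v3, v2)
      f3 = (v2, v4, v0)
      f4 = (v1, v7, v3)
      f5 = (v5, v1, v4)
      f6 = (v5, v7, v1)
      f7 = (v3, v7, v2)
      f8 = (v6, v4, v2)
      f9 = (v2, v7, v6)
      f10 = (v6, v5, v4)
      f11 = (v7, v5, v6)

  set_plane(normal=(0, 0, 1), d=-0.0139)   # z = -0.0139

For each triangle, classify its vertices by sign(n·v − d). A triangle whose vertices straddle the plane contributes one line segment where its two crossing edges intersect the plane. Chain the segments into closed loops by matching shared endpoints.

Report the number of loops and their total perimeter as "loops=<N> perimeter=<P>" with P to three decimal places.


Straddling triangles (8 of 12):
  (v1,v3,v0) [++-] → (-1.975, -0.0192806, -0.0139)–(-1.975, -1.935, -0.0139)  len=1.9157
  (v4,v1,v0) [-+-] → (0.0196792, -1.935, -0.0139)–(-1.975, -1.935, -0.0139)  len=1.9947
  (v0,v3,v2) [-+-] → (-1.975, -0.0192806, -0.0139)–(-1.975, 1.935, -0.0139)  len=1.9543
  (v5,v1,v4) [++-] → (0.0196792, -1.935, -0.0139)–(1.975, -1.935, -0.0139)  len=1.9553
  (v3,v7,v2) [++-] → (-0.0196792, 1.935, -0.0139)–(-1.975, 1.935, -0.0139)  len=1.9553
  (v2,v7,v6) [-+-] → (-0.0196792, 1.935, -0.0139)–(1.975, 1.935, -0.0139)  len=1.9947
  (v6,v5,v4) [-+-] → (1.975, 0.0192806, -0.0139)–(1.975, -1.935, -0.0139)  len=1.9543
  (v7,v5,v6) [++-] → (1.975, 0.0192806, -0.0139)–(1.975, 1.935, -0.0139)  len=1.9157

Chained into 1 loop(s):
  loop 1: 8 segments, perimeter = 15.6400
Total perimeter = 15.640

loops=1 perimeter=15.640


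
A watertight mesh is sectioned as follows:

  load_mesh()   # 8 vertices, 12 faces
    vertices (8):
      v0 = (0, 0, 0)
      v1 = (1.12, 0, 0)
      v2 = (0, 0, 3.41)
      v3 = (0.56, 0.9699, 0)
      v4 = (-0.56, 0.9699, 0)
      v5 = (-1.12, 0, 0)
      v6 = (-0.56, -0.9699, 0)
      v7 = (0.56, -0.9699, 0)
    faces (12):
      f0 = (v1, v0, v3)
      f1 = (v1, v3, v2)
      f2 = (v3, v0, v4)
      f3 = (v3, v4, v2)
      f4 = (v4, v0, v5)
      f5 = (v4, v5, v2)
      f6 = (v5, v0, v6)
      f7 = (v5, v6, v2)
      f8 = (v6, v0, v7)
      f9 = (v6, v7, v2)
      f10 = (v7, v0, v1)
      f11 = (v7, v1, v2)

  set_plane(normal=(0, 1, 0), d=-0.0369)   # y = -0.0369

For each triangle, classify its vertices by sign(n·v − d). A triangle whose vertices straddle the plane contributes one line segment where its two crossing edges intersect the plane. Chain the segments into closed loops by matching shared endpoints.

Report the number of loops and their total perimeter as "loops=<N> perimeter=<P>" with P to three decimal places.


loops=1 perimeter=9.145

Straddling triangles (6 of 12):
  (v5,v0,v6) [++-] → (-0.0213053, -0.0369, 0)–(-1.09869, -0.0369, 0)  len=1.0774
  (v5,v6,v2) [+-+] → (-1.09869, -0.0369, 0)–(-0.0213053, -0.0369, 3.28027)  len=3.4527
  (v6,v0,v7) [-+-] → (-0.0213053, -0.0369, 0)–(0.0213053, -0.0369, 0)  len=0.0426
  (v6,v7,v2) [--+] → (0.0213053, -0.0369, 3.28027)–(-0.0213053, -0.0369, 3.28027)  len=0.0426
  (v7,v0,v1) [-++] → (0.0213053, -0.0369, 0)–(1.09869, -0.0369, 0)  len=1.0774
  (v7,v1,v2) [-++] → (1.09869, -0.0369, 0)–(0.0213053, -0.0369, 3.28027)  len=3.4527

Chained into 1 loop(s):
  loop 1: 6 segments, perimeter = 9.1453
Total perimeter = 9.145


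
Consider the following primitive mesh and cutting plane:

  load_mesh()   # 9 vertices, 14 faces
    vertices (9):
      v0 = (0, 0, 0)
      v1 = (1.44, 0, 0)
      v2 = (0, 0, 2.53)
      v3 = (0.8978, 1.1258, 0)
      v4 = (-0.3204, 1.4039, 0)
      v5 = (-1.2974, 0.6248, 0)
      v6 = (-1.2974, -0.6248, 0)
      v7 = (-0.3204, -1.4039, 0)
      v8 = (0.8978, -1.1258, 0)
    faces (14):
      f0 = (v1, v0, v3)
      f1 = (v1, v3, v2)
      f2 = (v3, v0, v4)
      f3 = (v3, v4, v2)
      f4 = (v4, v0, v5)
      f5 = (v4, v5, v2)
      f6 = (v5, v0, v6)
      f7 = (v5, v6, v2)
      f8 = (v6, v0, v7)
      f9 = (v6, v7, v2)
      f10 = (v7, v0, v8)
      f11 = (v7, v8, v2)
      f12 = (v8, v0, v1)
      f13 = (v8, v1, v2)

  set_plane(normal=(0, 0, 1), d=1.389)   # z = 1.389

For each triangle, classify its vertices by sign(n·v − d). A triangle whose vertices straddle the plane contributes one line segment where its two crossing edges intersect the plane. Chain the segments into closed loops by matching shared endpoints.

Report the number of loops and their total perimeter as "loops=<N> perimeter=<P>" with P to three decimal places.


loops=1 perimeter=3.945

Straddling triangles (7 of 14):
  (v1,v3,v2) [--+] → (0.404897, 0.507722, 1.389)–(0.649423, 0, 1.389)  len=0.5635
  (v3,v4,v2) [--+] → (-0.144497, 0.633142, 1.389)–(0.404897, 0.507722, 1.389)  len=0.5635
  (v4,v5,v2) [--+] → (-0.585112, 0.281777, 1.389)–(-0.144497, 0.633142, 1.389)  len=0.5636
  (v5,v6,v2) [--+] → (-0.585112, -0.281777, 1.389)–(-0.585112, 0.281777, 1.389)  len=0.5636
  (v6,v7,v2) [--+] → (-0.144497, -0.633142, 1.389)–(-0.585112, -0.281777, 1.389)  len=0.5636
  (v7,v8,v2) [--+] → (0.404897, -0.507722, 1.389)–(-0.144497, -0.633142, 1.389)  len=0.5635
  (v8,v1,v2) [--+] → (0.649423, 0, 1.389)–(0.404897, -0.507722, 1.389)  len=0.5635

Chained into 1 loop(s):
  loop 1: 7 segments, perimeter = 3.9448
Total perimeter = 3.945


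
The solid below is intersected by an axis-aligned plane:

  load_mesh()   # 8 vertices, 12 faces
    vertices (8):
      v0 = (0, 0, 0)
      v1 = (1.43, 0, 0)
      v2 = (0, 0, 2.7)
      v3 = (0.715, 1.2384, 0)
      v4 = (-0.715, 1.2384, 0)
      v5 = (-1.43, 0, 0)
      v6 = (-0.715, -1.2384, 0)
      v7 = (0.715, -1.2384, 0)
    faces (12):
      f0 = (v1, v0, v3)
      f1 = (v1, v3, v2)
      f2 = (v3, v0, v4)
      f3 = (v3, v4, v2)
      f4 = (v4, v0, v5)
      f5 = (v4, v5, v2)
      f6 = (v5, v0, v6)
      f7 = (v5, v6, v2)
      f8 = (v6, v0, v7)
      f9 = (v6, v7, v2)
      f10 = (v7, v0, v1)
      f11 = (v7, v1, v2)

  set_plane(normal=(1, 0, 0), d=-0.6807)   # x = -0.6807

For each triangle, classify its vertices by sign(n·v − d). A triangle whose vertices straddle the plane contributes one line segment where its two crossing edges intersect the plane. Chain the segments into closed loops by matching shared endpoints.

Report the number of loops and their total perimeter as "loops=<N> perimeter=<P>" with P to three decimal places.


Straddling triangles (8 of 12):
  (v3,v0,v4) [++-] → (-0.6807, 1.17899, 0)–(-0.6807, 1.2384, 0)  len=0.0594
  (v3,v4,v2) [+-+] → (-0.6807, 1.2384, 0)–(-0.6807, 1.17899, 0.129524)  len=0.1425
  (v4,v0,v5) [-+-] → (-0.6807, 1.17899, 0)–(-0.6807, 0, 0)  len=1.1790
  (v4,v5,v2) [--+] → (-0.6807, 0, 1.41476)–(-0.6807, 1.17899, 0.129524)  len=1.7441
  (v5,v0,v6) [-+-] → (-0.6807, 0, 0)–(-0.6807, -1.17899, 0)  len=1.1790
  (v5,v6,v2) [--+] → (-0.6807, -1.17899, 0.129524)–(-0.6807, 0, 1.41476)  len=1.7441
  (v6,v0,v7) [-++] → (-0.6807, -1.17899, 0)–(-0.6807, -1.2384, 0)  len=0.0594
  (v6,v7,v2) [-++] → (-0.6807, -1.2384, 0)–(-0.6807, -1.17899, 0.129524)  len=0.1425

Chained into 1 loop(s):
  loop 1: 8 segments, perimeter = 6.2500
Total perimeter = 6.250

loops=1 perimeter=6.250


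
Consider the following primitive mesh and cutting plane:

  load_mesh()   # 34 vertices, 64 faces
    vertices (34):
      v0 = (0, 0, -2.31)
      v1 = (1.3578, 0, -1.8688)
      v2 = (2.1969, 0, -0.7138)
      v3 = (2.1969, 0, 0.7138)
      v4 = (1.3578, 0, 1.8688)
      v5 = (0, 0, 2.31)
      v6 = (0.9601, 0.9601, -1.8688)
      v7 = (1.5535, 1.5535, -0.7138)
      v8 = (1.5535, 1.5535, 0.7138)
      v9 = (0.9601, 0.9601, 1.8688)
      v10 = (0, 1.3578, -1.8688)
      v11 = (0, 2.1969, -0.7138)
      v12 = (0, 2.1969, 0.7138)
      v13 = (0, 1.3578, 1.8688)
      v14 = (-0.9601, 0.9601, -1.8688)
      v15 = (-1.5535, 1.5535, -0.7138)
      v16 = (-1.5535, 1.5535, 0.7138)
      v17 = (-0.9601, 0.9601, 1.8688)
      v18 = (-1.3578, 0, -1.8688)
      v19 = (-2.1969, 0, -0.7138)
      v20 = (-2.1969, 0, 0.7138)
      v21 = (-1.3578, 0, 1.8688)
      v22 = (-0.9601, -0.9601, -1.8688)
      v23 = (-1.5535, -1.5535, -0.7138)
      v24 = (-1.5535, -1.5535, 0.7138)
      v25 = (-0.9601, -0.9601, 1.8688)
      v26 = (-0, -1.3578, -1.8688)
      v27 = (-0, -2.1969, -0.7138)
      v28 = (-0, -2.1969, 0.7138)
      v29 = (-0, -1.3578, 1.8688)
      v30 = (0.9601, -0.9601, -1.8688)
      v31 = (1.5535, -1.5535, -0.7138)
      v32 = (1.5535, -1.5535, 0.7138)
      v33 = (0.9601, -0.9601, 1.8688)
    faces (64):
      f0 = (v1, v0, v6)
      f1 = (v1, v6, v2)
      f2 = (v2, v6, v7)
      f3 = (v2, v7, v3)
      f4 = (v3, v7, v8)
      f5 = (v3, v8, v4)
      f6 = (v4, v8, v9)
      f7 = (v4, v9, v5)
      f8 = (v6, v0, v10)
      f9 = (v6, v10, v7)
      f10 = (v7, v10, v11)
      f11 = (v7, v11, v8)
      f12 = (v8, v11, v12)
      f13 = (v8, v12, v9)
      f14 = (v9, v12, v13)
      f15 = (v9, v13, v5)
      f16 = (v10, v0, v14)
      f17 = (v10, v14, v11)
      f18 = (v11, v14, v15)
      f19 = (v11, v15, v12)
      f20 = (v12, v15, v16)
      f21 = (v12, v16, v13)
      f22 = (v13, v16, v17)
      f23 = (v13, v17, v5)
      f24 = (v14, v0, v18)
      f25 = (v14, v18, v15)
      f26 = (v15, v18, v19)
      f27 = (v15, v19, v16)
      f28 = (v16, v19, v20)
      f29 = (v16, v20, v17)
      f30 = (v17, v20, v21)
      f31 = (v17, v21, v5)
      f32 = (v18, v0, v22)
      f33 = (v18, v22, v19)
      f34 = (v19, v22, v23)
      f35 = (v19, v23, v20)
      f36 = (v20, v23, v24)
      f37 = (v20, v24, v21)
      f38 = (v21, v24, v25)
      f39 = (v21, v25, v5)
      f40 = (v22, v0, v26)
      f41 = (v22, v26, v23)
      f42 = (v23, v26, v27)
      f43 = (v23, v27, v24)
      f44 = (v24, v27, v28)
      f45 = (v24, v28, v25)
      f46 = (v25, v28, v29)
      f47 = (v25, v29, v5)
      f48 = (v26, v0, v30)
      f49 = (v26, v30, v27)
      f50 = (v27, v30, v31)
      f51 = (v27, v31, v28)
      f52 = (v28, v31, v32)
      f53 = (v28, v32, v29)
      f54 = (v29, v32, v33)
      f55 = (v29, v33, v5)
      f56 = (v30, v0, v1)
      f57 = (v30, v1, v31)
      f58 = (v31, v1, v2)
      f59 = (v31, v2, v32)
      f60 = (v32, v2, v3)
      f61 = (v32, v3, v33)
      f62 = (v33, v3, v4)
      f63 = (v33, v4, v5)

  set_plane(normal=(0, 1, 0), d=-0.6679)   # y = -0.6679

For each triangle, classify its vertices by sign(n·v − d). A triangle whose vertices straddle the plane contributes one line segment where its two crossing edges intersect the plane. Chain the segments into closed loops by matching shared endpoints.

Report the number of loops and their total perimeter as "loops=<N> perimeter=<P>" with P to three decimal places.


Straddling triangles (20 of 64):
  (v18,v0,v22) [++-] → (-0.6679, -0.6679, -2.00308)–(-1.08114, -0.6679, -1.8688)  len=0.4345
  (v18,v22,v19) [+-+] → (-1.08114, -0.6679, -1.8688)–(-1.33651, -0.6679, -1.51728)  len=0.4345
  (v19,v22,v23) [+--] → (-1.33651, -0.6679, -1.51728)–(-1.92028, -0.6679, -0.7138)  len=0.9932
  (v19,v23,v20) [+-+] → (-1.92028, -0.6679, -0.7138)–(-1.92028, -0.6679, 0.100028)  len=0.8138
  (v20,v23,v24) [+--] → (-1.92028, -0.6679, 0.100028)–(-1.92028, -0.6679, 0.7138)  len=0.6138
  (v20,v24,v21) [+-+] → (-1.92028, -0.6679, 0.7138)–(-1.44194, -0.6679, 1.37223)  len=0.8138
  (v21,v24,v25) [+--] → (-1.44194, -0.6679, 1.37223)–(-1.08114, -0.6679, 1.8688)  len=0.6138
  (v21,v25,v5) [+-+] → (-1.08114, -0.6679, 1.8688)–(-0.6679, -0.6679, 2.00308)  len=0.4345
  (v22,v0,v26) [-+-] → (-0.6679, -0.6679, -2.00308)–(0, -0.6679, -2.09297)  len=0.6739
  (v25,v29,v5) [--+] → (0, -0.6679, 2.09297)–(-0.6679, -0.6679, 2.00308)  len=0.6739
  (v26,v0,v30) [-+-] → (0, -0.6679, -2.09297)–(0.6679, -0.6679, -2.00308)  len=0.6739
  (v29,v33,v5) [--+] → (0.6679, -0.6679, 2.00308)–(0, -0.6679, 2.09297)  len=0.6739
  (v30,v0,v1) [-++] → (0.6679, -0.6679, -2.00308)–(1.08114, -0.6679, -1.8688)  len=0.4345
  (v30,v1,v31) [-+-] → (1.08114, -0.6679, -1.8688)–(1.44194, -0.6679, -1.37223)  len=0.6138
  (v31,v1,v2) [-++] → (1.44194, -0.6679, -1.37223)–(1.92028, -0.6679, -0.7138)  len=0.8138
  (v31,v2,v32) [-+-] → (1.92028, -0.6679, -0.7138)–(1.92028, -0.6679, -0.100028)  len=0.6138
  (v32,v2,v3) [-++] → (1.92028, -0.6679, -0.100028)–(1.92028, -0.6679, 0.7138)  len=0.8138
  (v32,v3,v33) [-+-] → (1.92028, -0.6679, 0.7138)–(1.33651, -0.6679, 1.51728)  len=0.9932
  (v33,v3,v4) [-++] → (1.33651, -0.6679, 1.51728)–(1.08114, -0.6679, 1.8688)  len=0.4345
  (v33,v4,v5) [-++] → (1.08114, -0.6679, 1.8688)–(0.6679, -0.6679, 2.00308)  len=0.4345

Chained into 1 loop(s):
  loop 1: 20 segments, perimeter = 12.9995
Total perimeter = 13.000

loops=1 perimeter=13.000


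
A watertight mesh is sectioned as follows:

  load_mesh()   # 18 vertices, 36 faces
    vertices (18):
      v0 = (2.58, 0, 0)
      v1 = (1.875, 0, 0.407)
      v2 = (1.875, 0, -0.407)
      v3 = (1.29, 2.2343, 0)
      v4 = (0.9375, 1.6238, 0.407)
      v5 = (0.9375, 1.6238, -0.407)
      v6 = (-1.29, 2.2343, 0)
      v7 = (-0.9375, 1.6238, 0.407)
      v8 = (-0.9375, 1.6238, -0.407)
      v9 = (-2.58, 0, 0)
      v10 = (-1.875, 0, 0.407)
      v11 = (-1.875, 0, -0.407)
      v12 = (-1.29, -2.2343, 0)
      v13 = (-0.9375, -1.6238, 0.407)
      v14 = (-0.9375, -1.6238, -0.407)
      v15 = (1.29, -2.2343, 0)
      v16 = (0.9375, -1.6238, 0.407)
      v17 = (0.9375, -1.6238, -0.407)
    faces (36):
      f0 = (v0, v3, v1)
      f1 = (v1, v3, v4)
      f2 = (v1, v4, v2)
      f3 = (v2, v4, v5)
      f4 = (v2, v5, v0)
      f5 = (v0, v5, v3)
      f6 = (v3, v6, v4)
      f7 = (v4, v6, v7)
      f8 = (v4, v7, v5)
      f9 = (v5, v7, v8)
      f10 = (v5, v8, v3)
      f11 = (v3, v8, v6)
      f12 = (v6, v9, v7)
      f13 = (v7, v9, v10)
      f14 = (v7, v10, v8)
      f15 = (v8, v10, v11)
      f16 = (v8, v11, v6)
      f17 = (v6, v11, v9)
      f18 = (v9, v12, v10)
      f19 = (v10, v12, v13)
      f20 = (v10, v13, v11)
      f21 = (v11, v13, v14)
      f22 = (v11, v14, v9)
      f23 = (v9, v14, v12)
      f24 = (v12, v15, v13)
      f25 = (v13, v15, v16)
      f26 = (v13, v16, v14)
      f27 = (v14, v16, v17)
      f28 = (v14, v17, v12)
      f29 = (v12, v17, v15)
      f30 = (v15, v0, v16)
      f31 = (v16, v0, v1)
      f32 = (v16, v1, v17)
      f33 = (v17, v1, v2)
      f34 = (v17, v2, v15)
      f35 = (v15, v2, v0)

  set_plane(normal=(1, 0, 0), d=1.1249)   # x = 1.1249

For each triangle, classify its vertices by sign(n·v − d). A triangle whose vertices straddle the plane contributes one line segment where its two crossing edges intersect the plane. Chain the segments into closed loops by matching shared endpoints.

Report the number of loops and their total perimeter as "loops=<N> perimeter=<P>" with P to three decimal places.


Straddling triangles (16 of 36):
  (v1,v3,v4) [++-] → (1.1249, 1.94836, 0.190626)–(1.1249, 1.29921, 0.407)  len=0.6843
  (v1,v4,v2) [+-+] → (1.1249, 1.29921, 0.407)–(1.1249, 1.29921, 0.244287)  len=0.1627
  (v2,v4,v5) [+--] → (1.1249, 1.29921, 0.244287)–(1.1249, 1.29921, -0.407)  len=0.6513
  (v2,v5,v0) [+-+] → (1.1249, 1.29921, -0.407)–(1.1249, 1.43853, -0.360564)  len=0.1469
  (v0,v5,v3) [+-+] → (1.1249, 1.43853, -0.360564)–(1.1249, 1.94836, -0.190626)  len=0.5374
  (v3,v6,v4) [+--] → (1.1249, 2.2343, 0)–(1.1249, 1.94836, 0.190626)  len=0.3437
  (v5,v8,v3) [--+] → (1.1249, 2.18905, -0.0301664)–(1.1249, 1.94836, -0.190626)  len=0.2893
  (v3,v8,v6) [+--] → (1.1249, 2.18905, -0.0301664)–(1.1249, 2.2343, 0)  len=0.0544
  (v12,v15,v13) [-+-] → (1.1249, -2.2343, 0)–(1.1249, -2.18905, 0.0301664)  len=0.0544
  (v13,v15,v16) [-+-] → (1.1249, -2.18905, 0.0301664)–(1.1249, -1.94836, 0.190626)  len=0.2893
  (v12,v17,v15) [--+] → (1.1249, -1.94836, -0.190626)–(1.1249, -2.2343, 0)  len=0.3437
  (v15,v0,v16) [++-] → (1.1249, -1.43853, 0.360564)–(1.1249, -1.94836, 0.190626)  len=0.5374
  (v16,v0,v1) [-++] → (1.1249, -1.43853, 0.360564)–(1.1249, -1.29921, 0.407)  len=0.1469
  (v16,v1,v17) [-+-] → (1.1249, -1.29921, 0.407)–(1.1249, -1.29921, -0.244287)  len=0.6513
  (v17,v1,v2) [-++] → (1.1249, -1.29921, -0.244287)–(1.1249, -1.29921, -0.407)  len=0.1627
  (v17,v2,v15) [-++] → (1.1249, -1.29921, -0.407)–(1.1249, -1.94836, -0.190626)  len=0.6843

Chained into 2 loop(s):
  loop 1: 8 segments, perimeter = 2.8698
  loop 2: 8 segments, perimeter = 2.8698
Total perimeter = 5.740

loops=2 perimeter=5.740


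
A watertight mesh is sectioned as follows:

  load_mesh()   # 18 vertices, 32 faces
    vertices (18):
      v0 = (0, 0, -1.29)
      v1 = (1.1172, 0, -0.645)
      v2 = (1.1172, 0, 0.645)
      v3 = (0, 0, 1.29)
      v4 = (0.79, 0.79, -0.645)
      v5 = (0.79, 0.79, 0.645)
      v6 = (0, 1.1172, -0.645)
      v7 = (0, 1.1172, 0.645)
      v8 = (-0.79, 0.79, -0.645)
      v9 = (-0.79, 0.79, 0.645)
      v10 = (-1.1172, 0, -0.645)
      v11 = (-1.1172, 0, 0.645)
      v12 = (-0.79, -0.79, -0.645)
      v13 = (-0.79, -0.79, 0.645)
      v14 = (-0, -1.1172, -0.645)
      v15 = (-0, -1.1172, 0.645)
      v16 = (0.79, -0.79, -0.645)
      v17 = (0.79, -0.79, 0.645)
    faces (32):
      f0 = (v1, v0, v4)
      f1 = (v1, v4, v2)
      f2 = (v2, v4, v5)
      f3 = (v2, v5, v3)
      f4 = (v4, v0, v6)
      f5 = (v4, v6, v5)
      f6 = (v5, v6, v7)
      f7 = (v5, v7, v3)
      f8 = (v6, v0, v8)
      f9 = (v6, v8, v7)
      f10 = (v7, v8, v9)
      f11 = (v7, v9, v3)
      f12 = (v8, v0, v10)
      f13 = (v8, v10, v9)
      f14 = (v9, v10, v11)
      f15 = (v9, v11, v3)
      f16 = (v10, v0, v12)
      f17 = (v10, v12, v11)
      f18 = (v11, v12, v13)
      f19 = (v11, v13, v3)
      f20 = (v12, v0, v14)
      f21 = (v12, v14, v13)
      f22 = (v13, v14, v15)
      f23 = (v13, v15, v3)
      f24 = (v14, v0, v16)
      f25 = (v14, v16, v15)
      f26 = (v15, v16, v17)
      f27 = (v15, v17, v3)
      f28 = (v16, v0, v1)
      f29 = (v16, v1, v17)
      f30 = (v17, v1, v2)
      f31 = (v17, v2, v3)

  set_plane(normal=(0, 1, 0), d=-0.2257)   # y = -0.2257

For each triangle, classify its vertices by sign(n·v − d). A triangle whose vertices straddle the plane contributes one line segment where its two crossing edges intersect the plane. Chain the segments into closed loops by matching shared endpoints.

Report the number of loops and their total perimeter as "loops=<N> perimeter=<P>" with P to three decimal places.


Straddling triangles (12 of 32):
  (v10,v0,v12) [++-] → (-0.2257, -0.2257, -1.10573)–(-1.02372, -0.2257, -0.645)  len=0.9215
  (v10,v12,v11) [+-+] → (-1.02372, -0.2257, -0.645)–(-1.02372, -0.2257, 0.276452)  len=0.9215
  (v11,v12,v13) [+--] → (-1.02372, -0.2257, 0.276452)–(-1.02372, -0.2257, 0.645)  len=0.3685
  (v11,v13,v3) [+-+] → (-1.02372, -0.2257, 0.645)–(-0.2257, -0.2257, 1.10573)  len=0.9215
  (v12,v0,v14) [-+-] → (-0.2257, -0.2257, -1.10573)–(0, -0.2257, -1.1597)  len=0.2321
  (v13,v15,v3) [--+] → (0, -0.2257, 1.1597)–(-0.2257, -0.2257, 1.10573)  len=0.2321
  (v14,v0,v16) [-+-] → (0, -0.2257, -1.1597)–(0.2257, -0.2257, -1.10573)  len=0.2321
  (v15,v17,v3) [--+] → (0.2257, -0.2257, 1.10573)–(0, -0.2257, 1.1597)  len=0.2321
  (v16,v0,v1) [-++] → (0.2257, -0.2257, -1.10573)–(1.02372, -0.2257, -0.645)  len=0.9215
  (v16,v1,v17) [-+-] → (1.02372, -0.2257, -0.645)–(1.02372, -0.2257, -0.276452)  len=0.3685
  (v17,v1,v2) [-++] → (1.02372, -0.2257, -0.276452)–(1.02372, -0.2257, 0.645)  len=0.9215
  (v17,v2,v3) [-++] → (1.02372, -0.2257, 0.645)–(0.2257, -0.2257, 1.10573)  len=0.9215

Chained into 1 loop(s):
  loop 1: 12 segments, perimeter = 7.1941
Total perimeter = 7.194

loops=1 perimeter=7.194


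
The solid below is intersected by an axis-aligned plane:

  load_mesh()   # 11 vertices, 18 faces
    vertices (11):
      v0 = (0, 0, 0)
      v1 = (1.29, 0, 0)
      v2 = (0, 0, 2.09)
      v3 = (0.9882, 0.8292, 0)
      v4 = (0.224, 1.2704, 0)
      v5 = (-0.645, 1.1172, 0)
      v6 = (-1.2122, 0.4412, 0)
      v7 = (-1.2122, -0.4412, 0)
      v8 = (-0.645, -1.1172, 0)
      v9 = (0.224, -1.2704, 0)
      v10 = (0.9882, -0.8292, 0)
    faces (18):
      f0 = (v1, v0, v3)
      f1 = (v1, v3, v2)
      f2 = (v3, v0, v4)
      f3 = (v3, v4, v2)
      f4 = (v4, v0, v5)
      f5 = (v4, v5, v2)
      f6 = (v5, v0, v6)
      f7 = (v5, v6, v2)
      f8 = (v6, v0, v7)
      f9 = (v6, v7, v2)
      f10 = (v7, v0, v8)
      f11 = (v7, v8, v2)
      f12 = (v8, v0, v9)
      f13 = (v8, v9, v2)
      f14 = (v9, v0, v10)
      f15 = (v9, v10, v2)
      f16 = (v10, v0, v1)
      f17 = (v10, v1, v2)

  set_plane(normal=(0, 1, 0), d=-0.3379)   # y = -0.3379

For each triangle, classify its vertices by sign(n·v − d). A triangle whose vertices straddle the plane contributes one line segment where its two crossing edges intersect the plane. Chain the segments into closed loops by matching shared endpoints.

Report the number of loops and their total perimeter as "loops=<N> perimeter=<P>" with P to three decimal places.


Straddling triangles (10 of 18):
  (v6,v0,v7) [++-] → (-0.928383, -0.3379, 0)–(-1.2122, -0.3379, 0)  len=0.2838
  (v6,v7,v2) [+-+] → (-1.2122, -0.3379, 0)–(-0.928383, -0.3379, 0.48934)  len=0.5657
  (v7,v0,v8) [-+-] → (-0.928383, -0.3379, 0)–(-0.195082, -0.3379, 0)  len=0.7333
  (v7,v8,v2) [--+] → (-0.195082, -0.3379, 1.45787)–(-0.928383, -0.3379, 0.48934)  len=1.2148
  (v8,v0,v9) [-+-] → (-0.195082, -0.3379, 0)–(0.0595793, -0.3379, 0)  len=0.2547
  (v8,v9,v2) [--+] → (0.0595793, -0.3379, 1.5341)–(-0.195082, -0.3379, 1.45787)  len=0.2658
  (v9,v0,v10) [-+-] → (0.0595793, -0.3379, 0)–(0.402693, -0.3379, 0)  len=0.3431
  (v9,v10,v2) [--+] → (0.402693, -0.3379, 1.23832)–(0.0595793, -0.3379, 1.5341)  len=0.4530
  (v10,v0,v1) [-++] → (0.402693, -0.3379, 0)–(1.16702, -0.3379, 0)  len=0.7643
  (v10,v1,v2) [-++] → (1.16702, -0.3379, 0)–(0.402693, -0.3379, 1.23832)  len=1.4552

Chained into 1 loop(s):
  loop 1: 10 segments, perimeter = 6.3338
Total perimeter = 6.334

loops=1 perimeter=6.334
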